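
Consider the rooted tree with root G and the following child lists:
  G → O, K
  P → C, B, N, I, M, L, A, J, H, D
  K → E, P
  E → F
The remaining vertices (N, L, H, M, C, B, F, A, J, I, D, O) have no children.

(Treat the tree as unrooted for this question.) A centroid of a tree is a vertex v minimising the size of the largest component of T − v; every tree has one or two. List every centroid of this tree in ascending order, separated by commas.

P

Removing P splits the tree into components of sizes 5, 1, 1, 1, 1, 1, 1, 1, 1, 1, 1; the largest is 5 ≤ ⌊16/2⌋ = 8.
No neighbour of P does as well, so P is the unique centroid.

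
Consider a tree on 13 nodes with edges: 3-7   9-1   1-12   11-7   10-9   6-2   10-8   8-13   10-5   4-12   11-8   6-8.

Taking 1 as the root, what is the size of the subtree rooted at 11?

The subtree rooted at 11 contains: 11, 7, 3 — 3 nodes.

3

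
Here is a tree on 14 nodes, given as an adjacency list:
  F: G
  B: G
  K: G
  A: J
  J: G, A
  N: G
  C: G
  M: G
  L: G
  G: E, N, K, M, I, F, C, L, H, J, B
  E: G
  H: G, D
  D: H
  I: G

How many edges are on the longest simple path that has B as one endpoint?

3

A farthest node from B is A (D also at distance 3).
The path B – G – J – A has 3 edges.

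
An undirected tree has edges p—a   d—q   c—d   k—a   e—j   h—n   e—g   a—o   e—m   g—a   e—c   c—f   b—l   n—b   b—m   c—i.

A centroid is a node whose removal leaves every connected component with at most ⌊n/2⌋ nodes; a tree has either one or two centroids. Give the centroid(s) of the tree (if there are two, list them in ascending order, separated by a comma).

e

Removing e splits the tree into components of sizes 5, 5, 5, 1; the largest is 5 ≤ ⌊17/2⌋ = 8.
No neighbour of e does as well, so e is the unique centroid.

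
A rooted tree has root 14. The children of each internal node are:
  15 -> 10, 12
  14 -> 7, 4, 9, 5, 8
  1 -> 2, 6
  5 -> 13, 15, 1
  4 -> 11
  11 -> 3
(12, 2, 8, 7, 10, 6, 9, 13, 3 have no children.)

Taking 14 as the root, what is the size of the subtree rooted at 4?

4's subtree: {4, 11, 3}, size 3.

3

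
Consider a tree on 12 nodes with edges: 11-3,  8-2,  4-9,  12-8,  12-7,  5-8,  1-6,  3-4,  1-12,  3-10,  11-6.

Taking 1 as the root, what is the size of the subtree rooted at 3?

4

Descendants of 3 (including itself): 3, 4, 10, 9. That's 4.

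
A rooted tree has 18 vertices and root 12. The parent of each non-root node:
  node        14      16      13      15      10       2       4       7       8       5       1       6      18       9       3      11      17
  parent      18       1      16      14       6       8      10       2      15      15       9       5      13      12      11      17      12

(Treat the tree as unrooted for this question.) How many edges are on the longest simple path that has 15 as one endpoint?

A farthest node from 15 is 3.
The path 15–14–18–13–16–1–9–12–17–11–3 has 10 edges.

10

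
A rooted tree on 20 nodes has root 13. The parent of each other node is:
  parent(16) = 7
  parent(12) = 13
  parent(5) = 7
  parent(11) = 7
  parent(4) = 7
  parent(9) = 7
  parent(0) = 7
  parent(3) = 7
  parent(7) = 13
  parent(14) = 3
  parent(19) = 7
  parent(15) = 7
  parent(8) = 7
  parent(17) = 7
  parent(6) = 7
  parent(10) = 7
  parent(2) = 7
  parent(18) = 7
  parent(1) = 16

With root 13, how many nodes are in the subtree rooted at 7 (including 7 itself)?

Descendants of 7 (including itself): 7, 17, 3, 6, 18, 0, 19, 4, 5, 8, 16, 15, 9, 11, 10, 2, 14, 1. That's 18.

18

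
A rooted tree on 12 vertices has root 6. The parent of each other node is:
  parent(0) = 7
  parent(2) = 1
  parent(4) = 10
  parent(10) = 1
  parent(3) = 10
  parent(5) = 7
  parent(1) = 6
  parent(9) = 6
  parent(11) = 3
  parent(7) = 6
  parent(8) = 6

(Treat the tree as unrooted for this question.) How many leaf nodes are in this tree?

7

The leaves are 0, 2, 4, 5, 8, 9, 11.
That is 7 leaves.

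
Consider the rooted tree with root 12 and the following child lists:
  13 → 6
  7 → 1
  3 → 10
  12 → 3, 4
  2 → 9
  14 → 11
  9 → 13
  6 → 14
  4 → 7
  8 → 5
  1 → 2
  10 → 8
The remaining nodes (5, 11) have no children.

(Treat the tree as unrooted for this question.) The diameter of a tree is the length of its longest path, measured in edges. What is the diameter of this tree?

13

BFS from 5 reaches 11 last, at distance 13; BFS from 11 confirms no node is farther.
Path: 5-8-10-3-12-4-7-1-2-9-13-6-14-11.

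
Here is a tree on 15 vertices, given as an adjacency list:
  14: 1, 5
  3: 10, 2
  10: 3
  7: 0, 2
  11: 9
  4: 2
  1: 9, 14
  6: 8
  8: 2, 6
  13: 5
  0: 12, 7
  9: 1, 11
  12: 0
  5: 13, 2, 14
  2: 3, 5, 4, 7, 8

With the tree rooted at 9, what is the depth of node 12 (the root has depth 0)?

Climbing from 12 to the root: 12 – 0 – 7 – 2 – 5 – 14 – 1 – 9. That's 7 steps.

7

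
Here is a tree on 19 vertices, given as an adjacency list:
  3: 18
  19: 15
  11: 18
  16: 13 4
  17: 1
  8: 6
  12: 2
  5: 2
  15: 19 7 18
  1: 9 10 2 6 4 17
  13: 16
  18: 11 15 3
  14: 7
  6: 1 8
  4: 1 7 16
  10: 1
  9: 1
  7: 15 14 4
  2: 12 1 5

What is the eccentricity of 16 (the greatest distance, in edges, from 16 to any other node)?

5

A farthest node from 16 is 3 (11 also at distance 5).
The path 16-4-7-15-18-3 has 5 edges.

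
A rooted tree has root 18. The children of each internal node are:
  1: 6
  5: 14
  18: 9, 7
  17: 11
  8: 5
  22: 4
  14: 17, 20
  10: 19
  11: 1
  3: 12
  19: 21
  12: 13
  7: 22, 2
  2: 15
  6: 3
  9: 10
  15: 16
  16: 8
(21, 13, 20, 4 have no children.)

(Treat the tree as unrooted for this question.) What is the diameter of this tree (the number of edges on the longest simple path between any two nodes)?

18

Starting from 13, a farthest node is 21 at distance 18.
One longest path: 13 - 12 - 3 - 6 - 1 - 11 - 17 - 14 - 5 - 8 - 16 - 15 - 2 - 7 - 18 - 9 - 10 - 19 - 21.
So the diameter is 18.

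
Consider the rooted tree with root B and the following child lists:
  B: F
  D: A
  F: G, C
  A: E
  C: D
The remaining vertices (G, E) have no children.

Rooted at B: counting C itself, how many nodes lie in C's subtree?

4

Descendants of C (including itself): C, D, A, E. That's 4.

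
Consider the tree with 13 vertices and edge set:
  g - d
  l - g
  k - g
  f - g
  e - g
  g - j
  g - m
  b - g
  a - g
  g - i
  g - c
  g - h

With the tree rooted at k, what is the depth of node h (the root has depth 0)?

2

Climbing from h to the root: h → g → k. That's 2 steps.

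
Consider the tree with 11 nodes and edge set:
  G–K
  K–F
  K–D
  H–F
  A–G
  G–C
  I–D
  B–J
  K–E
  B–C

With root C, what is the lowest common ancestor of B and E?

Path B→root: B C; path E→root: E K G C.
First common node: C.

C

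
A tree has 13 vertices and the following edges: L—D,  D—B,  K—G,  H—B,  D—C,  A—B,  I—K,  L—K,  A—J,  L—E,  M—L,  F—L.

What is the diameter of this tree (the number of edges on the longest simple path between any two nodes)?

6

Starting from J, a farthest node is I at distance 6.
One longest path: J–A–B–D–L–K–I.
So the diameter is 6.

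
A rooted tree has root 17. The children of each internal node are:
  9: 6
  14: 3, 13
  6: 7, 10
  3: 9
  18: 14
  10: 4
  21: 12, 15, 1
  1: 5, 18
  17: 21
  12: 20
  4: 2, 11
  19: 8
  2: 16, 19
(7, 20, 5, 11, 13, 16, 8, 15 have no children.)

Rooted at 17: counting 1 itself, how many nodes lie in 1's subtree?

Descendants of 1 (including itself): 1, 5, 18, 14, 13, 3, 9, 6, 10, 7, 4, 2, 11, 16, 19, 8. That's 16.

16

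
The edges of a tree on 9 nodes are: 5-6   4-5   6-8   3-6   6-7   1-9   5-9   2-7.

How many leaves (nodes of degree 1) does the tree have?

The leaves are 1, 2, 3, 4, 8.
That is 5 leaves.

5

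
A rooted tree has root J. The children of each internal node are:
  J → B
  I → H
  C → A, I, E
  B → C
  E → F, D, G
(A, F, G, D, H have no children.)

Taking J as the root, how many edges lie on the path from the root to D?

4

J–B–C–E–D — 4 edges.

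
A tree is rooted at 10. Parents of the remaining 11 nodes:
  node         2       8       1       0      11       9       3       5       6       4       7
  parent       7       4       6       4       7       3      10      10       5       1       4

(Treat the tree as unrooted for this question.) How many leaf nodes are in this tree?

5

Exactly 5 nodes have a single neighbour: 0, 2, 8, 9, 11.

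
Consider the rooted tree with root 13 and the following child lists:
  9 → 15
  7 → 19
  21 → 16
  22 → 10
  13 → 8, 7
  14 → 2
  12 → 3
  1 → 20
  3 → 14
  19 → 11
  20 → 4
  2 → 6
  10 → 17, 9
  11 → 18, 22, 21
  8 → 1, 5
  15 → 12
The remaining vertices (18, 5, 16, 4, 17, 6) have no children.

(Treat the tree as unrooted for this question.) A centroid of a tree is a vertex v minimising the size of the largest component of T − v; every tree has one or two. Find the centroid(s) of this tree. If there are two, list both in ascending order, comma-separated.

If 11 is removed the pieces have sizes 10, 8, 2, 1, all ≤ ⌊22/2⌋ = 11.
No neighbour of 11 does as well, so 11 is the unique centroid.

11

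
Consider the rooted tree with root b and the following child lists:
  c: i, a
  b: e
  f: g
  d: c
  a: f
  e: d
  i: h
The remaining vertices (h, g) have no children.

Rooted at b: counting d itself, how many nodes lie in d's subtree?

d's subtree: {d, c, i, a, h, f, g}, size 7.

7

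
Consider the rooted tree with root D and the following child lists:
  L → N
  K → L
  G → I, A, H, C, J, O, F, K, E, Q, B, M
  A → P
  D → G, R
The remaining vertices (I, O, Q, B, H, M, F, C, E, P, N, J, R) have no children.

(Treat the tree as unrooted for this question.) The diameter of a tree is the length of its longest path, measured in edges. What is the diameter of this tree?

A longest path is N - L - K - G - D - R, with 5 edges.

5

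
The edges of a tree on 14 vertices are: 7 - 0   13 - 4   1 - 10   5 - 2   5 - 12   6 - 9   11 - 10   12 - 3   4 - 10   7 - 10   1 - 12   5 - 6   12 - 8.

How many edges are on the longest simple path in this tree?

A longest path is 9-6-5-12-1-10-7-0, with 7 edges.

7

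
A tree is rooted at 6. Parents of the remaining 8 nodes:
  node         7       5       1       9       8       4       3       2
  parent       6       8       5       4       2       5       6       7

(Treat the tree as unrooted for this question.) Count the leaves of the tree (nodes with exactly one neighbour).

3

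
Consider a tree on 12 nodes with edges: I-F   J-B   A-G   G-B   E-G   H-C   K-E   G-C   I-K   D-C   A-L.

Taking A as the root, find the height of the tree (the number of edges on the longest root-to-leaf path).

The longest root-to-leaf path is A-G-E-K-I-F (5 edges).

5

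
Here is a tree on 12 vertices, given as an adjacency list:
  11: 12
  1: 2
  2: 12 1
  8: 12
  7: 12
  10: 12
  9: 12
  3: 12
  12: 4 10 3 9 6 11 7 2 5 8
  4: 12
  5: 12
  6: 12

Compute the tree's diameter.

BFS from 1 reaches 3 last, at distance 3; BFS from 3 confirms no node is farther.
Path: 1 – 2 – 12 – 3.

3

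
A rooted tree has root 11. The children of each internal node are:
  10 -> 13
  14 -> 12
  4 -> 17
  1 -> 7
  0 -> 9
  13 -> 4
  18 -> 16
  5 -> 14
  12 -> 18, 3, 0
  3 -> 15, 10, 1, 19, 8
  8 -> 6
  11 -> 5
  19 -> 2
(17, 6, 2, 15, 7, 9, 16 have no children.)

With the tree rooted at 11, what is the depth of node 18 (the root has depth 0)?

4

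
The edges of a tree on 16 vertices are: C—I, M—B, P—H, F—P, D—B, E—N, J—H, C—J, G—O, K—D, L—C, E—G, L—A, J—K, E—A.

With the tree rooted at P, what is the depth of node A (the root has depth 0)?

5

Path from P to A: P → H → J → C → L → A, which has 5 edges.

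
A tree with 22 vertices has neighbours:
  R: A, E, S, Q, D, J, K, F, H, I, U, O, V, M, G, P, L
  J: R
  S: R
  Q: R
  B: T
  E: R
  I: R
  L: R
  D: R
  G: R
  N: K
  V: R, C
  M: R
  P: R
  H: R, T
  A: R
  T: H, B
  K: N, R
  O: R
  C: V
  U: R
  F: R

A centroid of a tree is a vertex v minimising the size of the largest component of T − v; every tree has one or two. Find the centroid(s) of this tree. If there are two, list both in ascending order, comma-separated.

If R is removed the pieces have sizes 3, 2, 2, 1, 1, 1, 1, 1, 1, 1, 1, 1, 1, 1, 1, 1, 1, all ≤ ⌊22/2⌋ = 11.
No neighbour of R does as well, so R is the unique centroid.

R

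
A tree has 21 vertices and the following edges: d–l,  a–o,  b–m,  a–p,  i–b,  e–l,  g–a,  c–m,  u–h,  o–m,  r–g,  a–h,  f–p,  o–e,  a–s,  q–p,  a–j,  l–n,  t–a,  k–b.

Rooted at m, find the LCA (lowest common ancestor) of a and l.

a's ancestor chain is a, o, m and l's is l, e, o, m; they first meet at o.

o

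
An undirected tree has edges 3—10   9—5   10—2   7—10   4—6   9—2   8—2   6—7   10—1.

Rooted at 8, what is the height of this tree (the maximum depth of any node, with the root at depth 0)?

4 sits deepest: 8-2-10-7-6-4 — 5 edges from the root.

5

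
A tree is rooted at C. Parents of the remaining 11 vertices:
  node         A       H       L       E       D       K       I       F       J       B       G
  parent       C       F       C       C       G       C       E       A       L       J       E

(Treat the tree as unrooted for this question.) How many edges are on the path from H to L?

The path is H - F - A - C - L, which has 4 edges.

4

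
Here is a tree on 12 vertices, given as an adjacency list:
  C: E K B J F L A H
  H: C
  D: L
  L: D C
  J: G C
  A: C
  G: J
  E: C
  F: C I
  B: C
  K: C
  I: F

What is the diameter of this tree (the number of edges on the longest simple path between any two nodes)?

4

BFS from G reaches D last, at distance 4; BFS from D confirms no node is farther.
Path: G–J–C–L–D.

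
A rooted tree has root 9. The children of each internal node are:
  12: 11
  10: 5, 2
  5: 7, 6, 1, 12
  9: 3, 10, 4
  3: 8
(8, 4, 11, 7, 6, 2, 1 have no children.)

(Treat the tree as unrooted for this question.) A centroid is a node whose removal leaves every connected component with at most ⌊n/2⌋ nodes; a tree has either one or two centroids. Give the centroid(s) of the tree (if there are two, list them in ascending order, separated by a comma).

5, 10

If 5 is removed the pieces have sizes 6, 2, 1, 1, 1, all ≤ ⌊12/2⌋ = 6.
Its neighbour 10 also leaves a largest component of size 6, so both are centroids.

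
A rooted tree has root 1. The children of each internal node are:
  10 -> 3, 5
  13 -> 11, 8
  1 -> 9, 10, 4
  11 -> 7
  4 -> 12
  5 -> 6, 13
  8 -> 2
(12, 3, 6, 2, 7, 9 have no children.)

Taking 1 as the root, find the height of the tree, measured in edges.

5

2 sits deepest: 1 → 10 → 5 → 13 → 8 → 2 — 5 edges from the root.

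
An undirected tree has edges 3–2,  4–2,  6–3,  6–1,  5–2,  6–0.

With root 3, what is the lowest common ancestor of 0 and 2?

0's ancestor chain is 0, 6, 3 and 2's is 2, 3; they first meet at 3.

3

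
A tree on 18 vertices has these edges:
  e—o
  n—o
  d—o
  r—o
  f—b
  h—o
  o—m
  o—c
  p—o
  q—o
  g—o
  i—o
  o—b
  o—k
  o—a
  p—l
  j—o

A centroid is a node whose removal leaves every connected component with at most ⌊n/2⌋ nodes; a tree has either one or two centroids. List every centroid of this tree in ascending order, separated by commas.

If o is removed the pieces have sizes 2, 2, 1, 1, 1, 1, 1, 1, 1, 1, 1, 1, 1, 1, 1, all ≤ ⌊18/2⌋ = 9.
No neighbour of o does as well, so o is the unique centroid.

o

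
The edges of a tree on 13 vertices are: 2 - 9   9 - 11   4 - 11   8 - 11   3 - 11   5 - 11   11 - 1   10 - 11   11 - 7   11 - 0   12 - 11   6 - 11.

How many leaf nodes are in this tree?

11

Degree-1 nodes: 0, 1, 2, 3, 4, 5, 6, 7, 8, 10, 12 — 11 of them.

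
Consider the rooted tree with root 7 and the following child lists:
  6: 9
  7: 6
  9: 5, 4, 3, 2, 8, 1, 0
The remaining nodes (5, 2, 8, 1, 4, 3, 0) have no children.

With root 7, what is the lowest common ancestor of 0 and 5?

Ancestors of 0 (toward the root): 0, 9, 6, 7.
Ancestors of 5: 5, 9, 6, 7.
The deepest node appearing in both lists is 9.

9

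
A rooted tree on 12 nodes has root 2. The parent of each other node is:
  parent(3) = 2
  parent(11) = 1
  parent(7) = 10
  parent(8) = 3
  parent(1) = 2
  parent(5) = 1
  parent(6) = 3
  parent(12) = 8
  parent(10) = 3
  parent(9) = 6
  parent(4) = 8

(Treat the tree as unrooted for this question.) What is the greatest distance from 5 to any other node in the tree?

A farthest node from 5 is 7 (9, 4, 12 also at distance 5).
The path 5-1-2-3-10-7 has 5 edges.

5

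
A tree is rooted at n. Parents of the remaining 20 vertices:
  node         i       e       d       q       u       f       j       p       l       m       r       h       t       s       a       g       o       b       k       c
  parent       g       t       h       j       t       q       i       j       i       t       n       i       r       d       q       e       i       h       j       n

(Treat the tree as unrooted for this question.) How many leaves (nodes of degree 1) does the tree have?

11

Exactly 11 nodes have a single neighbour: a, b, c, f, k, l, m, o, p, s, u.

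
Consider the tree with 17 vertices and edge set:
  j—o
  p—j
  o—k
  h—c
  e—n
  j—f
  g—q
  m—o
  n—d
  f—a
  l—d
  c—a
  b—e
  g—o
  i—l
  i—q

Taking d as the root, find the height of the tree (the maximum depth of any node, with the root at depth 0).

h sits deepest: d-l-i-q-g-o-j-f-a-c-h — 10 edges from the root.

10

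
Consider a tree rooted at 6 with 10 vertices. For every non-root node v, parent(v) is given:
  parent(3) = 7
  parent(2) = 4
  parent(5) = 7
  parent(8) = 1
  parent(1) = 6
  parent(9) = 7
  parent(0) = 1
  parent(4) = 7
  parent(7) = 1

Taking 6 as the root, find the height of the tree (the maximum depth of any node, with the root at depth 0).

4

A deepest node is 2, reached by 6–1–7–4–2.
That path has 4 edges, so the height is 4.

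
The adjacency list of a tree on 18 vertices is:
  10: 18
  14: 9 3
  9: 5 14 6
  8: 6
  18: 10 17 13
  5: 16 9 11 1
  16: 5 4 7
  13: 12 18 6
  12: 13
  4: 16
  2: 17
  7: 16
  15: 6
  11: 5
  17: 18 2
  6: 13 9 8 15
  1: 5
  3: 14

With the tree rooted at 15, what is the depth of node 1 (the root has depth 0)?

Path from 15 to 1: 15 → 6 → 9 → 5 → 1, which has 4 edges.

4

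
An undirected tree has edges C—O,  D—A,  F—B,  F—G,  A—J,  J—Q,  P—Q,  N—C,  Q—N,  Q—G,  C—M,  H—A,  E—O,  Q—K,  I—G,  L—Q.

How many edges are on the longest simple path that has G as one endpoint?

5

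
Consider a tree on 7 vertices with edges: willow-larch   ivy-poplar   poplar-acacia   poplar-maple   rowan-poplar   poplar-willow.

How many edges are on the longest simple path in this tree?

3

Starting from larch, a farthest node is maple at distance 3.
One longest path: larch–willow–poplar–maple.
So the diameter is 3.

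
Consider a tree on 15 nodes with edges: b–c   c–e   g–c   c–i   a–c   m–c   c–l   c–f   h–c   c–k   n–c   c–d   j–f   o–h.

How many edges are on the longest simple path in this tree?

4

A longest path is o - h - c - f - j, with 4 edges.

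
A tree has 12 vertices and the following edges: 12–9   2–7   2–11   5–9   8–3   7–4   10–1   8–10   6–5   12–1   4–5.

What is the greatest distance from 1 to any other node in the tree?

7

A farthest node from 1 is 11.
The path 1–12–9–5–4–7–2–11 has 7 edges.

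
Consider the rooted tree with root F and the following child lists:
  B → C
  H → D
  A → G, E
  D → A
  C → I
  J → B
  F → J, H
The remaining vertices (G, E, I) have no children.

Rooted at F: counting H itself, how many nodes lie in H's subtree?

The subtree rooted at H contains: H, D, A, G, E — 5 nodes.

5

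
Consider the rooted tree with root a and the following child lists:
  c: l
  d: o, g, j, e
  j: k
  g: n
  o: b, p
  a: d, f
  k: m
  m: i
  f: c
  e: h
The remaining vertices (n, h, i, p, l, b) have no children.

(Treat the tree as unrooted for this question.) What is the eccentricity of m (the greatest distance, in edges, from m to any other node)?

7

Distances from m peak at 7, attained at l.
m-k-j-d-a-f-c-l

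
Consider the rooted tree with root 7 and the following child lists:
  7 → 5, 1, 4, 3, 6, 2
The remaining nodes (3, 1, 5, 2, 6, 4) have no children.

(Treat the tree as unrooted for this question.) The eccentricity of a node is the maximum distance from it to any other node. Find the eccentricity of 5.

2

Distances from 5 peak at 2, attained at 3 (1, 6, 4, 2 also at distance 2).
5–7–3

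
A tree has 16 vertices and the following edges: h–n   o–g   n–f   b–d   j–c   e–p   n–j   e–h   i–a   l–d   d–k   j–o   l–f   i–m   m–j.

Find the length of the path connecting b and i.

Walking from b: b–d–l–f–n–j–m–i. Length 7.

7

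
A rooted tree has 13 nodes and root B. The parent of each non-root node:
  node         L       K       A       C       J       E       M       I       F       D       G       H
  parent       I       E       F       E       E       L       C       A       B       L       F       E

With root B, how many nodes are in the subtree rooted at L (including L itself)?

The subtree rooted at L contains: L, E, D, K, J, H, C, M — 8 nodes.

8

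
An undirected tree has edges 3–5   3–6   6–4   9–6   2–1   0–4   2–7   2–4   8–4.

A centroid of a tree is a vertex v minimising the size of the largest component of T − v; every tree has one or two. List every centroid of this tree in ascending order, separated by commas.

Delete 4: the remaining components have sizes 4, 3, 1, 1. Max 4 ≤ 5, so 4 is a centroid.
Every other node leaves some component of size > 5, so the centroid is unique.

4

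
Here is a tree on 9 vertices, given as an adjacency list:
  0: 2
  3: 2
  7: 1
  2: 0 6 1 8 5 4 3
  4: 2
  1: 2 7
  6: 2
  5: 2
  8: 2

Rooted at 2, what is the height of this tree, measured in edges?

A deepest node is 7, reached by 2-1-7.
That path has 2 edges, so the height is 2.

2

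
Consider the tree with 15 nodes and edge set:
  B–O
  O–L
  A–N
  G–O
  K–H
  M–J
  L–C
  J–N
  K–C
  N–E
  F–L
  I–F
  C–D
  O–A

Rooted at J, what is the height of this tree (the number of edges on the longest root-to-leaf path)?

7

A deepest node is H, reached by J–N–A–O–L–C–K–H.
That path has 7 edges, so the height is 7.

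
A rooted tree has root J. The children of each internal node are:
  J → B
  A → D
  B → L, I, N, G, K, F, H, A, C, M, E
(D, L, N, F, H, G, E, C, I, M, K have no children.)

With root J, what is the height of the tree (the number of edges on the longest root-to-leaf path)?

3

D sits deepest: J – B – A – D — 3 edges from the root.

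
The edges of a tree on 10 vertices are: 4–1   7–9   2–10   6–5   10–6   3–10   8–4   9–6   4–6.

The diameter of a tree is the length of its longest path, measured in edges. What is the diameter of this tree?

4

Starting from 2, a farthest node is 1 at distance 4.
One longest path: 2–10–6–4–1.
So the diameter is 4.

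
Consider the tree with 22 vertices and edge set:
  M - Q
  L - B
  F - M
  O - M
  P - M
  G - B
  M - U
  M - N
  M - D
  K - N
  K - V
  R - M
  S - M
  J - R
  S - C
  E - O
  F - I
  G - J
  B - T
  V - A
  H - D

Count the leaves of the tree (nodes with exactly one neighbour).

Exactly 10 nodes have a single neighbour: A, C, E, H, I, L, P, Q, T, U.

10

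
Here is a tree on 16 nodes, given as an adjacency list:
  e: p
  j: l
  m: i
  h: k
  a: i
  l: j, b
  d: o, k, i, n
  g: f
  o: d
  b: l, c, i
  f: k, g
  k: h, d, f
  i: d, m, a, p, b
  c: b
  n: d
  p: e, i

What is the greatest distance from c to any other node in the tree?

6

Distances from c peak at 6, attained at g.
c – b – i – d – k – f – g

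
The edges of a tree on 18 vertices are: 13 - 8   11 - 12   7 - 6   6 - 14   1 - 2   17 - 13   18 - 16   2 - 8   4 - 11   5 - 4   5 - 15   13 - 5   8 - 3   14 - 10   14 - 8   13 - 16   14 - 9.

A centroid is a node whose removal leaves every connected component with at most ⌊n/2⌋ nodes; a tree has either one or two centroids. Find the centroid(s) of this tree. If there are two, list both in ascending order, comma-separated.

Delete 13: the remaining components have sizes 9, 5, 2, 1. Max 9 ≤ 9, so 13 is a centroid.
8 is adjacent to 13 and is also a centroid (the largest component after removing it is likewise 9).

8, 13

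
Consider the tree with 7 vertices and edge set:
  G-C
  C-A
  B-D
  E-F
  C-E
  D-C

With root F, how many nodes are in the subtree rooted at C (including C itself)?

Descendants of C (including itself): C, A, D, G, B. That's 5.

5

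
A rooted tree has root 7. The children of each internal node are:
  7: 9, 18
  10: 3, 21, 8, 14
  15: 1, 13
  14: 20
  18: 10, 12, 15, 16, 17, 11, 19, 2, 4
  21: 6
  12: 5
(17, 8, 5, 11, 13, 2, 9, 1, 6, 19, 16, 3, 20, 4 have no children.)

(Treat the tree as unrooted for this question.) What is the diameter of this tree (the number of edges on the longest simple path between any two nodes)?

A longest path is 1–15–18–10–21–6, with 5 edges.

5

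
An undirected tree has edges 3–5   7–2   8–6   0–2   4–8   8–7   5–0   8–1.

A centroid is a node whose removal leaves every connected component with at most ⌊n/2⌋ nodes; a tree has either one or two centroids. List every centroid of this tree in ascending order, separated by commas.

7

Delete 7: the remaining components have sizes 4, 4. Max 4 ≤ 4, so 7 is a centroid.
Every other node leaves some component of size > 4, so the centroid is unique.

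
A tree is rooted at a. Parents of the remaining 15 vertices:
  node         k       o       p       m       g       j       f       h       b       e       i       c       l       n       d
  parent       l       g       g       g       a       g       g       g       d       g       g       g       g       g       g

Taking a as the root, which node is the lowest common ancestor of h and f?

g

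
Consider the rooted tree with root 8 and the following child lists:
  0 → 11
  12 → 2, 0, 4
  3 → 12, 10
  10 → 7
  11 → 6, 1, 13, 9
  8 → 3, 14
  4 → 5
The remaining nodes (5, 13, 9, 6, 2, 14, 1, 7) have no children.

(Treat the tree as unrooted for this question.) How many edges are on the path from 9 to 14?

Walking from 9: 9 – 11 – 0 – 12 – 3 – 8 – 14. Length 6.

6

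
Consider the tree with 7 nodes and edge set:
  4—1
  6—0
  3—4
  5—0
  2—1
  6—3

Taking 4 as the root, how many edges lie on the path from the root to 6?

2

Path from 4 to 6: 4–3–6, which has 2 edges.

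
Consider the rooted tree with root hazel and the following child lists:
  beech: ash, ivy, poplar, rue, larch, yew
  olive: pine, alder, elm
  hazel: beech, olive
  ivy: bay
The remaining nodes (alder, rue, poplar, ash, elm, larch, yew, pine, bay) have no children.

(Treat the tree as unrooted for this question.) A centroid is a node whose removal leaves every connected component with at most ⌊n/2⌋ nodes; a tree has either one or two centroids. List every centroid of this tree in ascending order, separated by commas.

beech

If beech is removed the pieces have sizes 5, 2, 1, 1, 1, 1, 1, all ≤ ⌊13/2⌋ = 6.
No neighbour of beech does as well, so beech is the unique centroid.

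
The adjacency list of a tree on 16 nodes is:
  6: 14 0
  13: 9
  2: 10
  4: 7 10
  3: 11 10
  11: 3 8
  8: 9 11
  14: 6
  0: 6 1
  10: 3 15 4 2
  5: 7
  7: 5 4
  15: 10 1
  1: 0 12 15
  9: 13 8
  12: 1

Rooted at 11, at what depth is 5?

5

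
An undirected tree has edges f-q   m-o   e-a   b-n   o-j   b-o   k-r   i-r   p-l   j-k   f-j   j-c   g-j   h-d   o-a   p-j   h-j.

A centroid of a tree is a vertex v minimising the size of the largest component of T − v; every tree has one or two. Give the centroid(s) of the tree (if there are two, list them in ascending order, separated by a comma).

j

Delete j: the remaining components have sizes 6, 3, 2, 2, 2, 1, 1. Max 6 ≤ 9, so j is a centroid.
Every other node leaves some component of size > 9, so the centroid is unique.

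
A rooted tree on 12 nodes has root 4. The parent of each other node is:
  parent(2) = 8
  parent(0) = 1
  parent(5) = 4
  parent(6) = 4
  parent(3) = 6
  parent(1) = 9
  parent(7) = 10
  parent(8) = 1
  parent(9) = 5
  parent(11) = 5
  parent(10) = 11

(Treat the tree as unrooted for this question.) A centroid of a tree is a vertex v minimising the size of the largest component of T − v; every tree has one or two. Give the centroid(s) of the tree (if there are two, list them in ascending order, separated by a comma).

5

If 5 is removed the pieces have sizes 5, 3, 3, all ≤ ⌊12/2⌋ = 6.
Every other node leaves some component of size > 6, so the centroid is unique.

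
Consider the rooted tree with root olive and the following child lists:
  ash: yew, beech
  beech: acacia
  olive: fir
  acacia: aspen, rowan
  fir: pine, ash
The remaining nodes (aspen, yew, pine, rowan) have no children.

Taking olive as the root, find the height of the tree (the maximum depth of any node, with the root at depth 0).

A deepest node is aspen, reached by olive – fir – ash – beech – acacia – aspen.
That path has 5 edges, so the height is 5.

5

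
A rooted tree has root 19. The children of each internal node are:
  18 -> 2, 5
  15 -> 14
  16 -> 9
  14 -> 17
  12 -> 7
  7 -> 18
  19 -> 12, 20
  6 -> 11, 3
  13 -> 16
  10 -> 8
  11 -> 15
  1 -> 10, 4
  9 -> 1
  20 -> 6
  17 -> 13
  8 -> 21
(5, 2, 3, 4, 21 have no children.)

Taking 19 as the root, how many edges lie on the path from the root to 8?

19 → 20 → 6 → 11 → 15 → 14 → 17 → 13 → 16 → 9 → 1 → 10 → 8 — 12 edges.

12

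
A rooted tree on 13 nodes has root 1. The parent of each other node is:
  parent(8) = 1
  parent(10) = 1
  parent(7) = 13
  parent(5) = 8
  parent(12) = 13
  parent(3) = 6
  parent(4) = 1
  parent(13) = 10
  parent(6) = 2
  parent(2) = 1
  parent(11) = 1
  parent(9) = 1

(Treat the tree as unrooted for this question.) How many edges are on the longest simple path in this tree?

6

Starting from 3, a farthest node is 7 at distance 6.
One longest path: 3–6–2–1–10–13–7.
So the diameter is 6.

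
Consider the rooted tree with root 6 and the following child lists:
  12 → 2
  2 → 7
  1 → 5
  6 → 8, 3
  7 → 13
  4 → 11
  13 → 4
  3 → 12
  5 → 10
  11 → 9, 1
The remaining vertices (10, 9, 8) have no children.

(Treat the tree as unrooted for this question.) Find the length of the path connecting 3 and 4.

Walking from 3: 3 – 12 – 2 – 7 – 13 – 4. Length 5.

5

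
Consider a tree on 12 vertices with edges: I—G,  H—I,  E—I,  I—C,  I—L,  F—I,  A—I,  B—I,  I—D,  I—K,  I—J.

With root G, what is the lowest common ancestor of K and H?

K's ancestor chain is K, I, G and H's is H, I, G; they first meet at I.

I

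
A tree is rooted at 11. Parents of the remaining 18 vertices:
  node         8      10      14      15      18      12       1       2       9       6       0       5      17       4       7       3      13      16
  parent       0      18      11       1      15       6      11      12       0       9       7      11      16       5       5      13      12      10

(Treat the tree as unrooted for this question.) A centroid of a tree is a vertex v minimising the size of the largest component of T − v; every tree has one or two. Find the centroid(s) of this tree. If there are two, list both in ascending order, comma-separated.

5

If 5 is removed the pieces have sizes 9, 8, 1, all ≤ ⌊19/2⌋ = 9.
Every other node leaves some component of size > 9, so the centroid is unique.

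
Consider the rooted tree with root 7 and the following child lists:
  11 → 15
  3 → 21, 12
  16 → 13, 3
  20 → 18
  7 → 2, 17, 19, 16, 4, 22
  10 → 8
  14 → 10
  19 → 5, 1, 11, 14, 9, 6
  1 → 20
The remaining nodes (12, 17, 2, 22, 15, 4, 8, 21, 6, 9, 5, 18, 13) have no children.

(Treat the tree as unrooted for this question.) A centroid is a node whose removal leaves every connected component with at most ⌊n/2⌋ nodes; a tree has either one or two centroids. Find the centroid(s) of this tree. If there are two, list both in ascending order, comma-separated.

Delete 19: the remaining components have sizes 10, 3, 3, 2, 1, 1, 1. Max 10 ≤ 11, so 19 is a centroid.
Every other node leaves some component of size > 11, so the centroid is unique.

19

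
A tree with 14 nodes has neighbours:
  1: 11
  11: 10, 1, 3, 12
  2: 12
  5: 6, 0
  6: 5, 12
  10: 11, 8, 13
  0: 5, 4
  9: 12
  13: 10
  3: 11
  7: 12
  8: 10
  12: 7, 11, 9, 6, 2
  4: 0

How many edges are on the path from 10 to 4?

Walking from 10: 10 – 11 – 12 – 6 – 5 – 0 – 4. Length 6.

6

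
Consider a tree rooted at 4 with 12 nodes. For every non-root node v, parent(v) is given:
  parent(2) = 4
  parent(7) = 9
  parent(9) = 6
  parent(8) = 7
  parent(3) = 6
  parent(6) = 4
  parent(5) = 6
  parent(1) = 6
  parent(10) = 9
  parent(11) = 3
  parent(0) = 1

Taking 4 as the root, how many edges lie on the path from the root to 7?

3

Path from 4 to 7: 4–6–9–7, which has 3 edges.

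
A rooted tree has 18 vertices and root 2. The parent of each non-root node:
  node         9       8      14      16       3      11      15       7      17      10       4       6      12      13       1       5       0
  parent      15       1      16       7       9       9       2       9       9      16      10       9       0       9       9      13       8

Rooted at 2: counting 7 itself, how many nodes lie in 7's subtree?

Descendants of 7 (including itself): 7, 16, 10, 14, 4. That's 5.

5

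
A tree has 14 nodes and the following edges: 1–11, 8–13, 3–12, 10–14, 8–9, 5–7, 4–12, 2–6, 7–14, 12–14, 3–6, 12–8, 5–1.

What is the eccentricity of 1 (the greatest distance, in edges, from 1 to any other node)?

A farthest node from 1 is 2.
The path 1-5-7-14-12-3-6-2 has 7 edges.

7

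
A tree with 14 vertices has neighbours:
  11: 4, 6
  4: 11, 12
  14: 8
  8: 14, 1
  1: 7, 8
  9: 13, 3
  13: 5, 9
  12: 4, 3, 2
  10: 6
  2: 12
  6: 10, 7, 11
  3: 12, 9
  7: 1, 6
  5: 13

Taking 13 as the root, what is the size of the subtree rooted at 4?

Descendants of 4 (including itself): 4, 11, 6, 7, 10, 1, 8, 14. That's 8.

8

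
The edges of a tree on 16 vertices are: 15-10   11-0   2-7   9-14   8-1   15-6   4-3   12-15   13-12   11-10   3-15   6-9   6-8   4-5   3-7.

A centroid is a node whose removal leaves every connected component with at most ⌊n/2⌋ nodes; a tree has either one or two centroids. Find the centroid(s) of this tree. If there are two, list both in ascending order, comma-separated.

15

Delete 15: the remaining components have sizes 5, 5, 3, 2. Max 5 ≤ 8, so 15 is a centroid.
Every other node leaves some component of size > 8, so the centroid is unique.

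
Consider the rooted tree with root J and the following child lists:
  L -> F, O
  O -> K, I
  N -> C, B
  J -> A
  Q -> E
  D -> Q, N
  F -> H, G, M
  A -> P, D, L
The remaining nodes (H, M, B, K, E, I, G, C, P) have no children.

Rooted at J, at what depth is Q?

3

Climbing from Q to the root: Q – D – A – J. That's 3 steps.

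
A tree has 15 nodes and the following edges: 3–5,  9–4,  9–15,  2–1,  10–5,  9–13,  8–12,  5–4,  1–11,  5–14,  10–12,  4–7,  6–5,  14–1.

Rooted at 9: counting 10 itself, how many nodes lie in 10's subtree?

The subtree rooted at 10 contains: 10, 12, 8 — 3 nodes.

3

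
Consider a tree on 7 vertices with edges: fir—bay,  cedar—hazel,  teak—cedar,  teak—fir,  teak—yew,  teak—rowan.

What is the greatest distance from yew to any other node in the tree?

A farthest node from yew is hazel (bay also at distance 3).
The path yew – teak – cedar – hazel has 3 edges.

3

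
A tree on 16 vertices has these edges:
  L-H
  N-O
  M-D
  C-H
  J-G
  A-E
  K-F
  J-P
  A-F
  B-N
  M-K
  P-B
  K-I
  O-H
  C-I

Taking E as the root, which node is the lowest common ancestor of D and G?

K

Ancestors of D (toward the root): D, M, K, F, A, E.
Ancestors of G: G, J, P, B, N, O, H, C, I, K, F, A, E.
The deepest node appearing in both lists is K.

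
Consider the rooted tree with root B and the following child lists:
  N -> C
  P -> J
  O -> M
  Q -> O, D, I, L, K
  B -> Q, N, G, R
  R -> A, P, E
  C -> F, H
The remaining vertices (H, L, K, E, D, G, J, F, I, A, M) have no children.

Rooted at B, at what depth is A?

Climbing from A to the root: A – R – B. That's 2 steps.

2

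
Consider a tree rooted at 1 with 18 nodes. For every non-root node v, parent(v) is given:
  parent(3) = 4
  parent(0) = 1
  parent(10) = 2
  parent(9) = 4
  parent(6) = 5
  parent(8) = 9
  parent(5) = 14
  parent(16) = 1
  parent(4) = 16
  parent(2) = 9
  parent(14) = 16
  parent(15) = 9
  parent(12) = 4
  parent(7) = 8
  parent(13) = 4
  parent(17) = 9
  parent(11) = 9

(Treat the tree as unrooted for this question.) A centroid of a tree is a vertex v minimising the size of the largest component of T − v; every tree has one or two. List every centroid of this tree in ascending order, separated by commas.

If 4 is removed the pieces have sizes 8, 6, 1, 1, 1, all ≤ ⌊18/2⌋ = 9.
Every other node leaves some component of size > 9, so the centroid is unique.

4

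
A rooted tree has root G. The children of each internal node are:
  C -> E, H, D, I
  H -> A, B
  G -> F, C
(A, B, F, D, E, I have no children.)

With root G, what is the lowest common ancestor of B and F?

G

Path B→root: B H C G; path F→root: F G.
First common node: G.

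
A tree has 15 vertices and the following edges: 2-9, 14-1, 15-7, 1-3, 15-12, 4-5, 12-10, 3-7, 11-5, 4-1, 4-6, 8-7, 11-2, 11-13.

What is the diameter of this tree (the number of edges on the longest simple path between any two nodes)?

BFS from 10 reaches 9 last, at distance 10; BFS from 9 confirms no node is farther.
Path: 10 - 12 - 15 - 7 - 3 - 1 - 4 - 5 - 11 - 2 - 9.

10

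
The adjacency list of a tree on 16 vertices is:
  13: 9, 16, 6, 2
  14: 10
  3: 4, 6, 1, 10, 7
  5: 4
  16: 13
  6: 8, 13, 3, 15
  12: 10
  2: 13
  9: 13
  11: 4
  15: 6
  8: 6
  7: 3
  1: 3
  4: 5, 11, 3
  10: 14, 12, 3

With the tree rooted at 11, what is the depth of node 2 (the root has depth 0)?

5

Climbing from 2 to the root: 2 – 13 – 6 – 3 – 4 – 11. That's 5 steps.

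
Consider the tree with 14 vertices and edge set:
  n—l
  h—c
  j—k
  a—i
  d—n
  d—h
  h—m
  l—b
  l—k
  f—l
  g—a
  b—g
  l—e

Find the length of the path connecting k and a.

4

The path is k–l–b–g–a, which has 4 edges.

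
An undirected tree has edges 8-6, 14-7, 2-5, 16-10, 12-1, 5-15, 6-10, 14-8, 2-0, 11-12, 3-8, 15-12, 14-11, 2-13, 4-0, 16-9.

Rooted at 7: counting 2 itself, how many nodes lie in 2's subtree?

4

The subtree rooted at 2 contains: 2, 0, 13, 4 — 4 nodes.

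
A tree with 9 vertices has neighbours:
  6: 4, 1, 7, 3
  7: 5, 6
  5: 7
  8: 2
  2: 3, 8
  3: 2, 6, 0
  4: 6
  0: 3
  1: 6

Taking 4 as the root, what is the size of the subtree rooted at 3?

Descendants of 3 (including itself): 3, 0, 2, 8. That's 4.

4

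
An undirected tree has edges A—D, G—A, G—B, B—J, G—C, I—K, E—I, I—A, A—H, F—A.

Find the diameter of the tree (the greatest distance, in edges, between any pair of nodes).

5

Starting from E, a farthest node is J at distance 5.
One longest path: E-I-A-G-B-J.
So the diameter is 5.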